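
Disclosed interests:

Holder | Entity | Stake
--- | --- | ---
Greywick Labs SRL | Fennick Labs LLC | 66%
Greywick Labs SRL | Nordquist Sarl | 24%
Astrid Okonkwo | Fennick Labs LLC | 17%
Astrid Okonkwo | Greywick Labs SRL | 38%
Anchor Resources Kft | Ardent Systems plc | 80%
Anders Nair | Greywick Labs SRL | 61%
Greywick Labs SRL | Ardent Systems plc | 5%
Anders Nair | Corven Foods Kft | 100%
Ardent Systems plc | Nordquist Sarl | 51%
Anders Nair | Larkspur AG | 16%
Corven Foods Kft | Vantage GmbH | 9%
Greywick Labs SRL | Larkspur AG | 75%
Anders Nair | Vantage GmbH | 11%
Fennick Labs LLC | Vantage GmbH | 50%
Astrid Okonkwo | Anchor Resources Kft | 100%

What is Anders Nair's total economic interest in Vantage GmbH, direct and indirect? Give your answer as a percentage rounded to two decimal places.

40.13%

Anders reaches Vantage along 3 paths.
Direct stake: 11% = 11%.
Via Greywick → Fennick: 61% × 66% × 50% = 20.13%.
Via Corven: 100% × 9% = 9%.
Total: 11% + 20.13% + 9% = 40.13%.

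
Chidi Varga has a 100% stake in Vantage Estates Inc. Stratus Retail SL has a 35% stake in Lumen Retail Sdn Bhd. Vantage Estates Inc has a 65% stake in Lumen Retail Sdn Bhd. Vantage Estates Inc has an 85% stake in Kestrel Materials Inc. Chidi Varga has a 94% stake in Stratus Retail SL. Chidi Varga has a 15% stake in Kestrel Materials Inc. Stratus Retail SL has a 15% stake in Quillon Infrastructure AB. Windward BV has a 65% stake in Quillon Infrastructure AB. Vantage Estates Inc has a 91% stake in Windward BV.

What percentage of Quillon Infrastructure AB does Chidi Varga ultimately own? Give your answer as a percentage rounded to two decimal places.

Chidi reaches Quillon along 2 paths.
Via Stratus: 94% × 15% = 14.1%.
Via Vantage → Windward: 100% × 91% × 65% = 59.15%.
Total: 14.1% + 59.15% = 73.25%.

73.25%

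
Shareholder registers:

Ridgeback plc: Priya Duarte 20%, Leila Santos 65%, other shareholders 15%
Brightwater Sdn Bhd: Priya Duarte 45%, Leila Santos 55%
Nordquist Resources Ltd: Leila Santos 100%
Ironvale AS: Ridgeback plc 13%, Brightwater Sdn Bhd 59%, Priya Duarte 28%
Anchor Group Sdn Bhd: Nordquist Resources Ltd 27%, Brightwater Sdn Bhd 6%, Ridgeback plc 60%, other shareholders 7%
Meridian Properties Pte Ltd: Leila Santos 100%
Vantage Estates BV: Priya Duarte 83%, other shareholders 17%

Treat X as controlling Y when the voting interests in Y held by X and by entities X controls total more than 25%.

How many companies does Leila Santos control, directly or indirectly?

Leila holds 65% of Ridgeback, so Leila controls Ridgeback.
Leila holds 55% of Brightwater, so Leila controls Brightwater.
Leila holds 100% of Nordquist, so Leila controls Nordquist.
Ridgeback and Brightwater together hold 13% + 59% = 72% of Ironvale, so Leila controls Ironvale.
Nordquist and Brightwater and Ridgeback together hold 27% + 6% + 60% = 93% of Anchor, so Leila controls Anchor.
Leila holds 100% of Meridian, so Leila controls Meridian.
No other company's threshold is met.
Leila controls 6 companies.

6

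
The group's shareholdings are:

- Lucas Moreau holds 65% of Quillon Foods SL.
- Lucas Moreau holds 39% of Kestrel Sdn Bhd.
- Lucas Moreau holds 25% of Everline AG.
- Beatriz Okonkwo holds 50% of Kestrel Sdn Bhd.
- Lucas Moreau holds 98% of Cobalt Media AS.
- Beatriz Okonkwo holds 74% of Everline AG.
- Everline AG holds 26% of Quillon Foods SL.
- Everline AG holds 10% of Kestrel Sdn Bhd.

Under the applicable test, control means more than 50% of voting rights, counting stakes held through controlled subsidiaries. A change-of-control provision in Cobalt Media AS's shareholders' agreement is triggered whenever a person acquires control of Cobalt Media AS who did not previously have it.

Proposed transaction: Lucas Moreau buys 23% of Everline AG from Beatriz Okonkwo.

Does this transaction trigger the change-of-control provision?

No

The purchase adds only to Lucas's holdings (Beatriz's stake shrinks), so Lucas is the only person who could newly come to control Cobalt.
Lucas holds 98% of Cobalt, so Lucas controls Cobalt.
So Lucas already controls Cobalt before the transaction.
After the purchase, Lucas's direct stake in Everline rises to 25% + 23% = 48%, and Beatriz's stake falls to 51%.
Lucas controlled Cobalt already, so this is not a new person acquiring control; every other person's position is unchanged or reduced.
No new person acquires control, so the clause is not triggered.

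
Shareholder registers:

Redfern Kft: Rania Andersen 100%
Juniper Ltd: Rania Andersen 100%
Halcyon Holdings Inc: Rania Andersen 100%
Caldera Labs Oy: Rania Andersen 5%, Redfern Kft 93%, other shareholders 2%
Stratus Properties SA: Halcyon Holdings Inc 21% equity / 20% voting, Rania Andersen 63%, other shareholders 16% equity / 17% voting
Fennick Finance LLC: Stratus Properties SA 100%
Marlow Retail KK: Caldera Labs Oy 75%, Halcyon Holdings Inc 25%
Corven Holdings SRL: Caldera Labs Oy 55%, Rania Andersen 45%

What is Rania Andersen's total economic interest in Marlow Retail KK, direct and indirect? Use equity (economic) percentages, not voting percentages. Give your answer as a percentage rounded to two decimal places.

98.50%

Rania reaches Marlow along 3 paths.
Via Caldera: 5% × 75% = 3.75%.
Via Redfern → Caldera: 100% × 93% × 75% = 69.75%.
Via Halcyon: 100% × 25% = 25%.
Total: 3.75% + 69.75% + 25% = 98.5%.
Rounded: 98.50%.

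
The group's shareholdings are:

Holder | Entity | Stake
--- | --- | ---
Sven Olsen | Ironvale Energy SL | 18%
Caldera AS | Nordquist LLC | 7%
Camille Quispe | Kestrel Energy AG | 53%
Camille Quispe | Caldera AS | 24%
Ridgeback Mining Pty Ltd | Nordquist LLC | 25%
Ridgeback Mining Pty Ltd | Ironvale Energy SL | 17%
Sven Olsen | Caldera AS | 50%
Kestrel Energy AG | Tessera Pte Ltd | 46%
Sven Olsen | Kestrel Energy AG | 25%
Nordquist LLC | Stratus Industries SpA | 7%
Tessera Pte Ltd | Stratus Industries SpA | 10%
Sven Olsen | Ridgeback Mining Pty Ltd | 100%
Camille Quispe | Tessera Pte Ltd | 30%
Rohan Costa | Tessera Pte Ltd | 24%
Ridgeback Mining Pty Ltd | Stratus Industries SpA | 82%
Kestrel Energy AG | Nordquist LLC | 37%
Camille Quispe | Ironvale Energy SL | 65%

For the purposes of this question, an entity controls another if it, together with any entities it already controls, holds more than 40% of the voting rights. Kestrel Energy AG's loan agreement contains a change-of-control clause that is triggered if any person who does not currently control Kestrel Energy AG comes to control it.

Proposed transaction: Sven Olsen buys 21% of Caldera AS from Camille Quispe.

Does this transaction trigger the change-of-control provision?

No

The purchase adds only to Sven's holdings (Camille's stake shrinks), so Sven is the only person who could newly come to control Kestrel.
Sven holds 100% of Ridgeback, so Sven controls Ridgeback.
Sven holds 50% of Caldera, so Sven controls Caldera.
Ridgeback holds 82% of Stratus, so Sven controls Stratus.
In Kestrel, Sven's side holds only 25%, not > 40%.
So before the transaction, Sven does not control Kestrel.
After the purchase, Sven's direct stake in Caldera rises to 50% + 21% = 71%, and Camille's stake falls to 3%.
Sven holds 71% of Caldera, so Sven controls Caldera.
After the transaction, Sven's side holds 25% of Kestrel, not > 40%, so Sven still does not control Kestrel.
No new person acquires control, so the clause is not triggered.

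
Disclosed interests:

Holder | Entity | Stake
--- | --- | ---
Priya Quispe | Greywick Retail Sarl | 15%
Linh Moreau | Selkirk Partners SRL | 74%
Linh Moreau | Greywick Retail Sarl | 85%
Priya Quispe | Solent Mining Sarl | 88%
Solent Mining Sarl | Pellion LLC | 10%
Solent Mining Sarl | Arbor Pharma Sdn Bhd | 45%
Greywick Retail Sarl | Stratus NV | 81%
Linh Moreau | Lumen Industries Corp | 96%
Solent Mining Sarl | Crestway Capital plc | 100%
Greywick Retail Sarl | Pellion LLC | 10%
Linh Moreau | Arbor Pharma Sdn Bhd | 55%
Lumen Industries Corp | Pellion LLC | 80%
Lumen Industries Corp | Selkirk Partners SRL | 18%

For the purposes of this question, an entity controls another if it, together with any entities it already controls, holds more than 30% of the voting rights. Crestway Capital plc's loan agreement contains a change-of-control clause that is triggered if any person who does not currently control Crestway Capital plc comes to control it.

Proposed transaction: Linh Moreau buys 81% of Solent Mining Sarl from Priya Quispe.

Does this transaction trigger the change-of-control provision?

Yes

The purchase adds only to Linh's holdings (Priya's stake shrinks), so Linh is the only person who could newly come to control Crestway.
Linh holds 96% of Lumen, so Linh controls Lumen.
Linh holds 85% of Greywick, so Linh controls Greywick.
Linh holds 55% of Arbor, so Linh controls Arbor.
Greywick and Lumen together hold 10% + 80% = 90% of Pellion, so Linh controls Pellion.
Greywick holds 81% of Stratus, so Linh controls Stratus.
Linh and Lumen together hold 74% + 18% = 92% of Selkirk, so Linh controls Selkirk.
Neither Linh nor any entity Linh controls holds any voting interest in Crestway.
So before the transaction, Linh does not control Crestway.
After the purchase, Linh holds 81% of Solent directly, and Priya's stake falls to 7%.
Linh holds 81% of Solent, so Linh controls Solent.
Solent holds 100% of Crestway, so Linh controls Crestway.
Linh did not control Crestway before and does after, so the clause is triggered.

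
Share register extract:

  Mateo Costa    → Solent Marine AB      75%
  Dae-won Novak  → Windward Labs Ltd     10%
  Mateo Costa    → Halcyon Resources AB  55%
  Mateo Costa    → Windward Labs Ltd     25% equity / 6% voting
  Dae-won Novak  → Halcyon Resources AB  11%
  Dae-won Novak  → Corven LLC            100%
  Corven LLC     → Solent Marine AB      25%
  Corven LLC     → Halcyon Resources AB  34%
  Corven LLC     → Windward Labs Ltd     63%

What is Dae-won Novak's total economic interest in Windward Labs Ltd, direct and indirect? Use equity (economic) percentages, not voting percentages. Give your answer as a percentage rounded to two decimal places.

73.00%

Dae-won reaches Windward along 2 paths.
Direct stake: 10% = 10%.
Via Corven: 100% × 63% = 63%.
Total: 10% + 63% = 73%.
Rounded: 73.00%.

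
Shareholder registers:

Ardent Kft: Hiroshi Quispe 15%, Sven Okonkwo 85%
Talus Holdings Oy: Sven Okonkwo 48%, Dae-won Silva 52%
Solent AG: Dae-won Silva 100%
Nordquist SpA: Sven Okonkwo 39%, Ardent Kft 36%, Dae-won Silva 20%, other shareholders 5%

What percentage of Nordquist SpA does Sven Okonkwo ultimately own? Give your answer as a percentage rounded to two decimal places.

69.60%

Sven reaches Nordquist along 2 paths.
Direct stake: 39% = 39%.
Via Ardent: 85% × 36% = 30.6%.
Total: 39% + 30.6% = 69.6%.
Rounded: 69.60%.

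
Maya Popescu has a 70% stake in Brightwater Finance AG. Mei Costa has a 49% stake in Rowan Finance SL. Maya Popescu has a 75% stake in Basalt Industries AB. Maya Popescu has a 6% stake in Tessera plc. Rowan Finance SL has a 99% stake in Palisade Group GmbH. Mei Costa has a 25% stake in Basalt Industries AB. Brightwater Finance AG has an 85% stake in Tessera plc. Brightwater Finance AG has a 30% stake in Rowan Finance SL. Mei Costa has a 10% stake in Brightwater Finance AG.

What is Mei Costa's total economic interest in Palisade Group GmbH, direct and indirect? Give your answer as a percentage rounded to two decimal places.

Mei reaches Palisade along 2 paths.
Via Brightwater → Rowan: 10% × 30% × 99% = 2.97%.
Via Rowan: 49% × 99% = 48.51%.
Total: 2.97% + 48.51% = 51.48%.

51.48%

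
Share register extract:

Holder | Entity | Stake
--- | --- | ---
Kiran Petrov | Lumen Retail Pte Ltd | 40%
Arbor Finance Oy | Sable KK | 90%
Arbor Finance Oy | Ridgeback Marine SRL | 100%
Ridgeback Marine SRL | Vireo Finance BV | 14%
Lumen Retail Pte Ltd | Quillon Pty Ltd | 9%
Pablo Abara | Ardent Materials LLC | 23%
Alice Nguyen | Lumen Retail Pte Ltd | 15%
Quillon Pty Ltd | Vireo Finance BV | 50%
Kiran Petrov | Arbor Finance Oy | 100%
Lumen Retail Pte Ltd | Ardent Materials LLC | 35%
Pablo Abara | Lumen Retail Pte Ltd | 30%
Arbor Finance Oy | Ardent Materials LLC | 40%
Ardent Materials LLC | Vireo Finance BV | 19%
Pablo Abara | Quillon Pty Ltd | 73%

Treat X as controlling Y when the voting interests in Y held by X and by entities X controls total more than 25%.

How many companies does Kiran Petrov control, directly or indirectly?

Kiran holds 40% of Lumen, so Kiran controls Lumen.
Kiran holds 100% of Arbor, so Kiran controls Arbor.
Arbor holds 100% of Ridgeback, so Kiran controls Ridgeback.
Arbor and Lumen together hold 40% + 35% = 75% of Ardent, so Kiran controls Ardent.
Arbor holds 90% of Sable, so Kiran controls Sable.
Ridgeback and Ardent together hold 14% + 19% = 33% of Vireo, so Kiran controls Vireo.
No other company's threshold is met.
Kiran controls 6 companies.

6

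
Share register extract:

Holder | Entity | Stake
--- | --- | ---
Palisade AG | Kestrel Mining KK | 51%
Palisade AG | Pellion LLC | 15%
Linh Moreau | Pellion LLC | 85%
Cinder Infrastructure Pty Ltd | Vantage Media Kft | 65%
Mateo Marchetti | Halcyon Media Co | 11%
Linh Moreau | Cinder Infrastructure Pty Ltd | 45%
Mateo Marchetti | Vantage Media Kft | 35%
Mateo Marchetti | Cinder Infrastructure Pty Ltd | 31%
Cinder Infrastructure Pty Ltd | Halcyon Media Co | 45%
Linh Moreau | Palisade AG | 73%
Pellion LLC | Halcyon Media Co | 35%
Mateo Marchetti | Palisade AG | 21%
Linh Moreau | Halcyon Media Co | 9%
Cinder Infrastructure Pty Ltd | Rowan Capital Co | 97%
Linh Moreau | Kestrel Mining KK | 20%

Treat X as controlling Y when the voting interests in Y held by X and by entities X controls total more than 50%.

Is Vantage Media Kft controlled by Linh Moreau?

No

Linh holds 73% of Palisade, so Linh controls Palisade.
Palisade and Linh together hold 15% + 85% = 100% of Pellion, so Linh controls Pellion.
Palisade and Linh together hold 51% + 20% = 71% of Kestrel, so Linh controls Kestrel.
Neither Linh nor any entity Linh controls holds any voting interest in Vantage.
So Linh does not control Vantage.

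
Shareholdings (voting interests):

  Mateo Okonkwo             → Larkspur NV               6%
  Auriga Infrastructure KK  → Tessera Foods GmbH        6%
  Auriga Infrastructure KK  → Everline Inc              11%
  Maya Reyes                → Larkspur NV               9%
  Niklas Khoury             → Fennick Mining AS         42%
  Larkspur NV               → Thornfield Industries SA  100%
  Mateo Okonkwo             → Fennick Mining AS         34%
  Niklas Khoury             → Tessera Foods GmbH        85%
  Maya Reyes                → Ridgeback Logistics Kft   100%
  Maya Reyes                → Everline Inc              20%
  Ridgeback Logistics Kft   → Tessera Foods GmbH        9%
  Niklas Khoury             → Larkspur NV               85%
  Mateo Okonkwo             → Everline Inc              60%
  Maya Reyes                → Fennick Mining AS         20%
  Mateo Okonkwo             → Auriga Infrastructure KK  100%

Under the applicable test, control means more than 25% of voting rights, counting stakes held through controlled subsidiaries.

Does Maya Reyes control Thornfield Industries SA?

No

Maya holds 100% of Ridgeback, so Maya controls Ridgeback.
Neither Maya nor any entity Maya controls holds any voting interest in Thornfield.
So Maya does not control Thornfield.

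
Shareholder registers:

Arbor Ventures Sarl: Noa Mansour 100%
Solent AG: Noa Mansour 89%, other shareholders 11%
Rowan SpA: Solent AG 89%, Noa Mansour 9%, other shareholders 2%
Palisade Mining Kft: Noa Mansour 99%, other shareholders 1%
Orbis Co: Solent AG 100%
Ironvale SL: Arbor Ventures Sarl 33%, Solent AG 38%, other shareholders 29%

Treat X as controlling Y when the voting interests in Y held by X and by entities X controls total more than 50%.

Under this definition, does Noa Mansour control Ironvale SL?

Noa holds 100% of Arbor, so Noa controls Arbor.
Noa holds 89% of Solent, so Noa controls Solent.
Arbor and Solent together hold 33% + 38% = 71% of Ironvale, so Noa controls Ironvale.

Yes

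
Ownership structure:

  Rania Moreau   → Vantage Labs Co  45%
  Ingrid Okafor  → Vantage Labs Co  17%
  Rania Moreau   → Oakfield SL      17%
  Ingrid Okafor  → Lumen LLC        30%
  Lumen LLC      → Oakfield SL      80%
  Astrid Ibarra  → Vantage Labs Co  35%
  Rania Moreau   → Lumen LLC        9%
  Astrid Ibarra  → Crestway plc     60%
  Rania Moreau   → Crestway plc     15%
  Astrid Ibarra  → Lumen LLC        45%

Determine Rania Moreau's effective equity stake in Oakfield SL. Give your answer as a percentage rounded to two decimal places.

24.20%

Rania reaches Oakfield along 2 paths.
Via Lumen: 9% × 80% = 7.2%.
Direct stake: 17% = 17%.
Total: 7.2% + 17% = 24.2%.
Rounded: 24.20%.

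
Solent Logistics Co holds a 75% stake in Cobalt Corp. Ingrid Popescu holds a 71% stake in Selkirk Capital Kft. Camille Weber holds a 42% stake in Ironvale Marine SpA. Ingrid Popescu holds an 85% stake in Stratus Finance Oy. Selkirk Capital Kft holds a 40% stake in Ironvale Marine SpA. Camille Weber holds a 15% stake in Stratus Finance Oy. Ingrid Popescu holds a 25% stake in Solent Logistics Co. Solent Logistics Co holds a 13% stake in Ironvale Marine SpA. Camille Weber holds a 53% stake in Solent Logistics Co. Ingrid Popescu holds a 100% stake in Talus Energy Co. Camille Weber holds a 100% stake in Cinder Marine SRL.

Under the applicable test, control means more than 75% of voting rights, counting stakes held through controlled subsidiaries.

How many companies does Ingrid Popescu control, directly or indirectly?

Ingrid holds 85% of Stratus, so Ingrid controls Stratus.
Ingrid holds 100% of Talus, so Ingrid controls Talus.
No other company's threshold is met.
Ingrid controls 2 companies.

2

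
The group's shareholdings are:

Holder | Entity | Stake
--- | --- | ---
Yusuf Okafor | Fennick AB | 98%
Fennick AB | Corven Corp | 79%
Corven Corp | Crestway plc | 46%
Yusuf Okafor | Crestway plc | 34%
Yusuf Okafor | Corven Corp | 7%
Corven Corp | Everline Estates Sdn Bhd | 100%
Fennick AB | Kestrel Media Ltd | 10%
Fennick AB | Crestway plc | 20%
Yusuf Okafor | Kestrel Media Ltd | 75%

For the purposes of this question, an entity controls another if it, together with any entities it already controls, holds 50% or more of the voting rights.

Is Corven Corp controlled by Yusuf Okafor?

Yes

Yusuf holds 98% of Fennick, so Yusuf controls Fennick.
Fennick and Yusuf together hold 79% + 7% = 86% of Corven, so Yusuf controls Corven.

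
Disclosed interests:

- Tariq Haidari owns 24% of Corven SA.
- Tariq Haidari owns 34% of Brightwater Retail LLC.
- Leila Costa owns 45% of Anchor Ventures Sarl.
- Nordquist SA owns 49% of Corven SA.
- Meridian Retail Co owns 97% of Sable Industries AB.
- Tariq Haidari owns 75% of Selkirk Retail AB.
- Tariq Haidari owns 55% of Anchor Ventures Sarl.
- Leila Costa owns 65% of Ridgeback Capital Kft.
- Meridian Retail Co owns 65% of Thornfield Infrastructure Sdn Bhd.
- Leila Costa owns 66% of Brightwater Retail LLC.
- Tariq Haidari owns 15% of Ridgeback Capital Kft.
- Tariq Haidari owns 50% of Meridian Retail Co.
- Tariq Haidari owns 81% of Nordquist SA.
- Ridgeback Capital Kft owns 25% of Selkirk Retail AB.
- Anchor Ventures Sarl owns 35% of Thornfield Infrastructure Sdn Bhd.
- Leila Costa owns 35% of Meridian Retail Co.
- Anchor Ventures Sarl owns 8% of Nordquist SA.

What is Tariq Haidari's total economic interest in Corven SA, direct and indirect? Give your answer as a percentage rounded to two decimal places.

65.85%

Tariq reaches Corven along 3 paths.
Direct stake: 24% = 24%.
Via Nordquist: 81% × 49% = 39.69%.
Via Anchor → Nordquist: 55% × 8% × 49% = 2.156%.
Total: 24% + 39.69% + 2.156% = 65.846%.
Rounded: 65.85%.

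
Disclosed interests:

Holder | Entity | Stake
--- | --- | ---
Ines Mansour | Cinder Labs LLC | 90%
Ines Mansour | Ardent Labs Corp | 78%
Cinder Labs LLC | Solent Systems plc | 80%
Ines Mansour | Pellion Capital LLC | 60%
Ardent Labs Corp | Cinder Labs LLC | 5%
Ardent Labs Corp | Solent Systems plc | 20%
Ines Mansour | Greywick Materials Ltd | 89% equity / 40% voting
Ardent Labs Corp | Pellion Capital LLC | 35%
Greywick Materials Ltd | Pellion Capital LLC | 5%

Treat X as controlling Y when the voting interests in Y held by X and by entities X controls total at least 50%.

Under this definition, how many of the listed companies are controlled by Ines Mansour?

4

Ines holds 78% of Ardent, so Ines controls Ardent.
Ines and Ardent together hold 90% + 5% = 95% of Cinder, so Ines controls Cinder.
Ines and Ardent together hold 60% + 35% = 95% of Pellion, so Ines controls Pellion.
Cinder and Ardent together hold 80% + 20% = 100% of Solent, so Ines controls Solent.
No other company's threshold is met.
Ines controls 4 companies.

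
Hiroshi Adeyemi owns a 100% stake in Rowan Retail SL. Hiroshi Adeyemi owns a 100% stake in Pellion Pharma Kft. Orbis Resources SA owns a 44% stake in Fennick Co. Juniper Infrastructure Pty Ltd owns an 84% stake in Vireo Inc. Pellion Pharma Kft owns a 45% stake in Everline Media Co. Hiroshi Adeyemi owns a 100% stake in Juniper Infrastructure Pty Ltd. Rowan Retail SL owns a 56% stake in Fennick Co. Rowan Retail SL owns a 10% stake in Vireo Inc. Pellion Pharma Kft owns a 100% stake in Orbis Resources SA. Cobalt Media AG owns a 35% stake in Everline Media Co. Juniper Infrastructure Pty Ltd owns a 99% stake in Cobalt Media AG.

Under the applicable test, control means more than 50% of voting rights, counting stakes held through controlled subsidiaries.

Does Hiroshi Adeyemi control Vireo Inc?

Hiroshi holds 100% of Juniper, so Hiroshi controls Juniper.
Hiroshi holds 100% of Rowan, so Hiroshi controls Rowan.
Juniper and Rowan together hold 84% + 10% = 94% of Vireo, so Hiroshi controls Vireo.

Yes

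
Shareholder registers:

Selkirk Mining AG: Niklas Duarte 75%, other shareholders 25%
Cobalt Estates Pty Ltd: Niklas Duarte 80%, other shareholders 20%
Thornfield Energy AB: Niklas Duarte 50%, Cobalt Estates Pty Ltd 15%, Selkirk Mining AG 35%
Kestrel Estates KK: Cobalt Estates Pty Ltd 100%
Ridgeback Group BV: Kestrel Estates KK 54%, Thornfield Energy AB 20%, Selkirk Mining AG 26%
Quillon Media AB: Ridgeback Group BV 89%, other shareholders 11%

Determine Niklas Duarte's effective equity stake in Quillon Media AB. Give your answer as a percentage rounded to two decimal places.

71.51%

Niklas reaches Quillon along 5 paths.
Via Cobalt → Kestrel → Ridgeback: 80% × 100% × 54% × 89% = 38.448%.
Via Thornfield → Ridgeback: 50% × 20% × 89% = 8.9%.
Via Cobalt → Thornfield → Ridgeback: 80% × 15% × 20% × 89% = 2.136%.
Via Selkirk → Thornfield → Ridgeback: 75% × 35% × 20% × 89% = 4.6725%.
Via Selkirk → Ridgeback: 75% × 26% × 89% = 17.355%.
Total: 38.448% + 8.9% + 2.136% + 4.6725% + 17.355% = 71.5115%.
Rounded: 71.51%.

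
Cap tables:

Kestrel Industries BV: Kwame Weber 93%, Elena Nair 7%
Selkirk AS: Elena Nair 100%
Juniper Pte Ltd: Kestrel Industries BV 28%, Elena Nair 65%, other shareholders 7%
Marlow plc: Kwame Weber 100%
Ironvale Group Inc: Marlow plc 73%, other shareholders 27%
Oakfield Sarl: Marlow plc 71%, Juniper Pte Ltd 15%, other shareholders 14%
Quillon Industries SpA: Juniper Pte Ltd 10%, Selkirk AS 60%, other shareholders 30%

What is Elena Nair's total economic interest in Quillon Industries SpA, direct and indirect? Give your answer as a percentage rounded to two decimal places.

66.70%

Elena reaches Quillon along 3 paths.
Via Kestrel → Juniper: 7% × 28% × 10% = 0.196%.
Via Juniper: 65% × 10% = 6.5%.
Via Selkirk: 100% × 60% = 60%.
Total: 0.196% + 6.5% + 60% = 66.696%.
Rounded: 66.70%.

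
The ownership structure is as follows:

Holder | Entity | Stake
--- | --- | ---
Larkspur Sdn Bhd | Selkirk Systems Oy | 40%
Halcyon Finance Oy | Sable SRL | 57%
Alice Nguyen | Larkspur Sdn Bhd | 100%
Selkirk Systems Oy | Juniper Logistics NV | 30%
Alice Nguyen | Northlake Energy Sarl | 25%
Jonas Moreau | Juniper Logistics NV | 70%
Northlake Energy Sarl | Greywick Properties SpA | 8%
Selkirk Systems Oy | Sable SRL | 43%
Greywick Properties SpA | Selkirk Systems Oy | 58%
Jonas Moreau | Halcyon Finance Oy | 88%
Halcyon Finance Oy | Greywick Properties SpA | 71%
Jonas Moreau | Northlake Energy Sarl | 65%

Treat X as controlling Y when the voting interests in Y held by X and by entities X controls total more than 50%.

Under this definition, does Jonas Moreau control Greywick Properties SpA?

Yes

Jonas holds 88% of Halcyon, so Jonas controls Halcyon.
Jonas holds 65% of Northlake, so Jonas controls Northlake.
Northlake and Halcyon together hold 8% + 71% = 79% of Greywick, so Jonas controls Greywick.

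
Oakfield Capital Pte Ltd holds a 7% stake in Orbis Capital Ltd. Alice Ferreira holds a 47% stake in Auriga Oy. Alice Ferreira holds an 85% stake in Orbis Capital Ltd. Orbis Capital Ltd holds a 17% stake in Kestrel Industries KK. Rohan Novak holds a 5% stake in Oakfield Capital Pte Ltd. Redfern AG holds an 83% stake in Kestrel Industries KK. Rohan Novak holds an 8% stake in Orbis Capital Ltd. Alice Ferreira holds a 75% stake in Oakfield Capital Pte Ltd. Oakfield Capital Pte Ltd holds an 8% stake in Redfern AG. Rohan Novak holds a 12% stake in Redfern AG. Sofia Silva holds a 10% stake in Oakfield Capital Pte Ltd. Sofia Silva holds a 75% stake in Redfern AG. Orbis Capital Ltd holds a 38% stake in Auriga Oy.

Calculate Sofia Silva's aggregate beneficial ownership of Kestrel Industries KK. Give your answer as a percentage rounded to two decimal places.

Sofia reaches Kestrel along 3 paths.
Via Oakfield → Orbis: 10% × 7% × 17% = 0.119%.
Via Redfern: 75% × 83% = 62.25%.
Via Oakfield → Redfern: 10% × 8% × 83% = 0.664%.
Total: 0.119% + 62.25% + 0.664% = 63.033%.
Rounded: 63.03%.

63.03%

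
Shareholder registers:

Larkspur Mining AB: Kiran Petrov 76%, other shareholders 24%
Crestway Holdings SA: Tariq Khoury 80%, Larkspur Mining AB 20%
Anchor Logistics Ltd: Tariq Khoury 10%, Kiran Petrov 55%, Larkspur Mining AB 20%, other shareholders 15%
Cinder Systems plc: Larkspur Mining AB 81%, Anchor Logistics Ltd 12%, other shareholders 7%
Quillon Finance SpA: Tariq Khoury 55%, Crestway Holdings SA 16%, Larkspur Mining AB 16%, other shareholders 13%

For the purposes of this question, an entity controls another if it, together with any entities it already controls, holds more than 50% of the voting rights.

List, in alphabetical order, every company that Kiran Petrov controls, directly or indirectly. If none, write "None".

Anchor Logistics Ltd, Cinder Systems plc, Larkspur Mining AB

Kiran holds 76% of Larkspur, so Kiran controls Larkspur.
Kiran and Larkspur together hold 55% + 20% = 75% of Anchor, so Kiran controls Anchor.
Larkspur and Anchor together hold 81% + 12% = 93% of Cinder, so Kiran controls Cinder.
No other company's threshold is met.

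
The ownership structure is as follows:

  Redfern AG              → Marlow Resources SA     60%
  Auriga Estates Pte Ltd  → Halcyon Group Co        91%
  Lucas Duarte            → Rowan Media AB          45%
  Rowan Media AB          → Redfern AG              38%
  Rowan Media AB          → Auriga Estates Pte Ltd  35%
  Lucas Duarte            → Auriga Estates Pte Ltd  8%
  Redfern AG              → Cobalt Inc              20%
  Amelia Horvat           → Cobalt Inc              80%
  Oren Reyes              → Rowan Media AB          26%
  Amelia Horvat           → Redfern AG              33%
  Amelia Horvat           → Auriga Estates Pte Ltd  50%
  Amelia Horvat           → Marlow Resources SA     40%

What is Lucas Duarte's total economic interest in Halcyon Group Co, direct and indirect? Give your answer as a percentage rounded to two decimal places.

21.61%

Lucas reaches Halcyon along 2 paths.
Via Auriga: 8% × 91% = 7.28%.
Via Rowan → Auriga: 45% × 35% × 91% = 14.3325%.
Total: 7.28% + 14.3325% = 21.6125%.
Rounded: 21.61%.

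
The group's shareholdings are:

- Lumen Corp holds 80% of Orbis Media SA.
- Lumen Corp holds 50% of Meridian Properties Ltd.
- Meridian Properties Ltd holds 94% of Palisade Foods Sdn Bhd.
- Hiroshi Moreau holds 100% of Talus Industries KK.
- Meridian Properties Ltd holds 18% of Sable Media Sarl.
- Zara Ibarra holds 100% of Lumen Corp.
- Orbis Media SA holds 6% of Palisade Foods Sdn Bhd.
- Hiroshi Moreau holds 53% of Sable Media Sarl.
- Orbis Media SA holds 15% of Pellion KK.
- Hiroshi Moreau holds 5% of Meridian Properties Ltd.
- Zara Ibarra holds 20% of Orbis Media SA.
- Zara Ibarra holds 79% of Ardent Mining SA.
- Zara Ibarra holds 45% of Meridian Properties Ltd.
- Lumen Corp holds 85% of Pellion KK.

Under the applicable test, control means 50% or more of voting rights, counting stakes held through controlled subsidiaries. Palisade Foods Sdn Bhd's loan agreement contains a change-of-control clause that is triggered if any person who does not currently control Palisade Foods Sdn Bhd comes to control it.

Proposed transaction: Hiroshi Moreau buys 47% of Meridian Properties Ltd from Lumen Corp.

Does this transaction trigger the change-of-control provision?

Yes

The purchase adds only to Hiroshi's holdings (Lumen's stake shrinks), so Hiroshi is the only person who could newly come to control Palisade.
Hiroshi holds 100% of Talus, so Hiroshi controls Talus.
Hiroshi holds 53% of Sable, so Hiroshi controls Sable.
Neither Hiroshi nor any entity Hiroshi controls holds any voting interest in Palisade.
So before the transaction, Hiroshi does not control Palisade.
After the purchase, Hiroshi's direct stake in Meridian rises to 5% + 47% = 52%, and Lumen's stake falls to 3%.
Hiroshi holds 52% of Meridian, so Hiroshi controls Meridian.
Meridian holds 94% of Palisade, so Hiroshi controls Palisade.
Hiroshi did not control Palisade before and does after, so the clause is triggered.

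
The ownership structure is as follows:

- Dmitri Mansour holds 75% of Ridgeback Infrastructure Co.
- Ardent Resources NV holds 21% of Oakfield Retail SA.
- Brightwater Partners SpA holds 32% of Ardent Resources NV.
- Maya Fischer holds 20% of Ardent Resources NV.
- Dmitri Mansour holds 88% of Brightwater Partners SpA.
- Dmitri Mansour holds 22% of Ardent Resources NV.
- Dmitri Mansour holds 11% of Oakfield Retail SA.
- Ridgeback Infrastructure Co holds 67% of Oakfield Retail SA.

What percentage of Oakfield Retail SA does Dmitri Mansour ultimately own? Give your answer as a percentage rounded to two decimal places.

Dmitri reaches Oakfield along 4 paths.
Direct stake: 11% = 11%.
Via Ridgeback: 75% × 67% = 50.25%.
Via Brightwater → Ardent: 88% × 32% × 21% = 5.9136%.
Via Ardent: 22% × 21% = 4.62%.
Total: 11% + 50.25% + 5.9136% + 4.62% = 71.7836%.
Rounded: 71.78%.

71.78%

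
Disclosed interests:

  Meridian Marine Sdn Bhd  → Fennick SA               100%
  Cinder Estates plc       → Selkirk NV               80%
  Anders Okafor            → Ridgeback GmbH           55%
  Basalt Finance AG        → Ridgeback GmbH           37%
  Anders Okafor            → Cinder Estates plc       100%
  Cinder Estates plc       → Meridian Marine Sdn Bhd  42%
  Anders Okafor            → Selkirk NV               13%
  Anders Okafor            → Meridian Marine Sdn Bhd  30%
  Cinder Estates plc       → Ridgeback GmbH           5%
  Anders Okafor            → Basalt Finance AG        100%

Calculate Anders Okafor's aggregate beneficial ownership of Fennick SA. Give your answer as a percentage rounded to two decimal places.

Anders reaches Fennick along 2 paths.
Via Cinder → Meridian: 100% × 42% × 100% = 42%.
Via Meridian: 30% × 100% = 30%.
Total: 42% + 30% = 72%.
Rounded: 72.00%.

72.00%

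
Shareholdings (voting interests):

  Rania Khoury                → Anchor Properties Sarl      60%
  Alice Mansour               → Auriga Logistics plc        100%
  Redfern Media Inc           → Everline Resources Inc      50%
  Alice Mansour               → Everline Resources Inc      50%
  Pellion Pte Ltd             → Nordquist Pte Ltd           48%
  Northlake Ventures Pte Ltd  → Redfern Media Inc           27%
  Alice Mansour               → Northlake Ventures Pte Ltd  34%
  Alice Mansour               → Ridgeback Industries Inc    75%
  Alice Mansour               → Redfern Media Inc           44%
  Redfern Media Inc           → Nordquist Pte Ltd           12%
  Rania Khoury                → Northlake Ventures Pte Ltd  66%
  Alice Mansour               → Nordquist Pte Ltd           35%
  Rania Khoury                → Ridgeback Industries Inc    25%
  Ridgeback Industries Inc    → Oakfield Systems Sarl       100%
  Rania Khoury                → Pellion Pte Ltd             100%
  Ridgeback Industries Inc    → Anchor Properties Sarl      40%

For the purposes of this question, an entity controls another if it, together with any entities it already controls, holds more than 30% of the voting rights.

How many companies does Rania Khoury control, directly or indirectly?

Rania holds 66% of Northlake, so Rania controls Northlake.
Rania holds 60% of Anchor, so Rania controls Anchor.
Rania holds 100% of Pellion, so Rania controls Pellion.
Pellion holds 48% of Nordquist, so Rania controls Nordquist.
No other company's threshold is met.
Rania controls 4 companies.

4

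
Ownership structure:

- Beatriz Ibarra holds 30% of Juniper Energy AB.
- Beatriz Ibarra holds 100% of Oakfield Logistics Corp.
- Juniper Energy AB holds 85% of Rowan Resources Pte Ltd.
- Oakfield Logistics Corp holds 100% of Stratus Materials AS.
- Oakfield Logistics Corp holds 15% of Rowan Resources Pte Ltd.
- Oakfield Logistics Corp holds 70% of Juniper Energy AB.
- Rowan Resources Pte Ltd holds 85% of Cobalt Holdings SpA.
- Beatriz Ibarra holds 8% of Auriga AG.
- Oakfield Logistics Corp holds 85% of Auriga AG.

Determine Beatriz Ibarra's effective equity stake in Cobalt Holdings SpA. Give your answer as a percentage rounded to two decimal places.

Beatriz reaches Cobalt along 3 paths.
Via Oakfield → Rowan: 100% × 15% × 85% = 12.75%.
Via Oakfield → Juniper → Rowan: 100% × 70% × 85% × 85% = 50.575%.
Via Juniper → Rowan: 30% × 85% × 85% = 21.675%.
Total: 12.75% + 50.575% + 21.675% = 85%.
Rounded: 85.00%.

85.00%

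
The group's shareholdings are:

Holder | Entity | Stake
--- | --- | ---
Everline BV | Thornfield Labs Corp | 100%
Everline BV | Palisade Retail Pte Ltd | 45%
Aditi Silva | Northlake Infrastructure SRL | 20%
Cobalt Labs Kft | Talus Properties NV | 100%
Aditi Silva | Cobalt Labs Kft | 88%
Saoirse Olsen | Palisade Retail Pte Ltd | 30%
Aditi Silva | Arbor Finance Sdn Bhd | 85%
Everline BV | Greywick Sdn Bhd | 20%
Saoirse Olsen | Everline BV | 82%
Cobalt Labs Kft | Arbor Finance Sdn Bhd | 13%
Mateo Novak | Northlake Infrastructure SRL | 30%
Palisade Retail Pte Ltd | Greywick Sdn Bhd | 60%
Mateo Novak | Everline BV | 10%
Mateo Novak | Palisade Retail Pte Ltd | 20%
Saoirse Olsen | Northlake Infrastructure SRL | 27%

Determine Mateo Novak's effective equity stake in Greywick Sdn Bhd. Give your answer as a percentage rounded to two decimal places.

Mateo reaches Greywick along 3 paths.
Via Everline: 10% × 20% = 2%.
Via Everline → Palisade: 10% × 45% × 60% = 2.7%.
Via Palisade: 20% × 60% = 12%.
Total: 2% + 2.7% + 12% = 16.7%.
Rounded: 16.70%.

16.70%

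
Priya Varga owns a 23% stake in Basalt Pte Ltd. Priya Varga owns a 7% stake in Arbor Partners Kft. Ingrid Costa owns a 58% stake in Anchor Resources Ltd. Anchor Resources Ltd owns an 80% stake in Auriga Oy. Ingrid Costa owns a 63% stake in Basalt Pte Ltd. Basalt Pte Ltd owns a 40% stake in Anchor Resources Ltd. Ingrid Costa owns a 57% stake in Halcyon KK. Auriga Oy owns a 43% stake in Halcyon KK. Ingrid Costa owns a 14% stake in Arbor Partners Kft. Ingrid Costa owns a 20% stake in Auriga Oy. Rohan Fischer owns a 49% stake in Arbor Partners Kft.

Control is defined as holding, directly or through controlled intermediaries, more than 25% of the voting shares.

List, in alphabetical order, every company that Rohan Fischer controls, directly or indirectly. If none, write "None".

Arbor Partners Kft

Rohan holds 49% of Arbor, so Rohan controls Arbor.
No other company's threshold is met.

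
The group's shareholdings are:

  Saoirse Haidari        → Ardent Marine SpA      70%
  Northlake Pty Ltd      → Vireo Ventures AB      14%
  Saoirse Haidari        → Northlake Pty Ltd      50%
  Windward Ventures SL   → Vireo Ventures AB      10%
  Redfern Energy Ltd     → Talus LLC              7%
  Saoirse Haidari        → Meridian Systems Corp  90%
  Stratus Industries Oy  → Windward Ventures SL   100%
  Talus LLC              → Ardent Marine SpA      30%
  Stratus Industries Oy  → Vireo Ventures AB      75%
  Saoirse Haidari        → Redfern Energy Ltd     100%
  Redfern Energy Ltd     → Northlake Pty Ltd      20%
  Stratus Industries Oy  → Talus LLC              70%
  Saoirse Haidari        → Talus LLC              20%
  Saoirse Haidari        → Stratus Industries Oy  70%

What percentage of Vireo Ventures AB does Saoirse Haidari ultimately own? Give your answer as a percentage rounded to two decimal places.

Saoirse reaches Vireo along 4 paths.
Via Stratus → Windward: 70% × 100% × 10% = 7%.
Via Stratus: 70% × 75% = 52.5%.
Via Redfern → Northlake: 100% × 20% × 14% = 2.8%.
Via Northlake: 50% × 14% = 7%.
Total: 7% + 52.5% + 2.8% + 7% = 69.3%.
Rounded: 69.30%.

69.30%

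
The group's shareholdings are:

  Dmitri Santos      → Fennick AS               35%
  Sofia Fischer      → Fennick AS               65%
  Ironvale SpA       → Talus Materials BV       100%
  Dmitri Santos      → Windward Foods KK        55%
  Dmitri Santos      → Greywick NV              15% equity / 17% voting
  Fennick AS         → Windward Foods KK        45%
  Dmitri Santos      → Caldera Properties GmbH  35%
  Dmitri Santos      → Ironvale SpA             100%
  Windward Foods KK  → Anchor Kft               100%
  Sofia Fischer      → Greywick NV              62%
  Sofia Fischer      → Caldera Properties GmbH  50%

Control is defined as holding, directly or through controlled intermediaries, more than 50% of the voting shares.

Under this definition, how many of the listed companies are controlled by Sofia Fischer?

Sofia holds 62% of Greywick, so Sofia controls Greywick.
Sofia holds 65% of Fennick, so Sofia controls Fennick.
No other company's threshold is met.
Sofia controls 2 companies.

2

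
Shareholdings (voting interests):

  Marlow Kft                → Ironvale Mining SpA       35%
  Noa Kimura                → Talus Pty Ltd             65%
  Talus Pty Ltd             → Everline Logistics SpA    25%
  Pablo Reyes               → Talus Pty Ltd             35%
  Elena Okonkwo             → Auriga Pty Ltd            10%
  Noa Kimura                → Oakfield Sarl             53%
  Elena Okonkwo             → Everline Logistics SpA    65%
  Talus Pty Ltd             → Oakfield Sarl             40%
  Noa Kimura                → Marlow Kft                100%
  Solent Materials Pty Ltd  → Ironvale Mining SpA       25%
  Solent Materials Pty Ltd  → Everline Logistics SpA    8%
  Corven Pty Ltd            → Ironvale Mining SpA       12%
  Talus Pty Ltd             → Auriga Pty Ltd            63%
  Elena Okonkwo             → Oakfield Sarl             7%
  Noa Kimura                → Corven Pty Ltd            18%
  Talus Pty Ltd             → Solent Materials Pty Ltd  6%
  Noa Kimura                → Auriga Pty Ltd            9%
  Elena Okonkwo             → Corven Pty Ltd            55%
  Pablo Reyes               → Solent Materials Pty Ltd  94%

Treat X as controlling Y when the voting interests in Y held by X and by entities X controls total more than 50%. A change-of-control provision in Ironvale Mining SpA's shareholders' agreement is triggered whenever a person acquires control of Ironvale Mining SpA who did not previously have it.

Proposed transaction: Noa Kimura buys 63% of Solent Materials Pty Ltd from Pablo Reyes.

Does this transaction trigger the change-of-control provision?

Yes

The purchase adds only to Noa's holdings (Pablo's stake shrinks), so Noa is the only person who could newly come to control Ironvale.
Noa holds 65% of Talus, so Noa controls Talus.
Noa holds 100% of Marlow, so Noa controls Marlow.
Noa and Talus together hold 53% + 40% = 93% of Oakfield, so Noa controls Oakfield.
Noa and Talus together hold 9% + 63% = 72% of Auriga, so Noa controls Auriga.
In Ironvale, Noa's side holds only 35%, not > 50%.
So before the transaction, Noa does not control Ironvale.
After the purchase, Noa holds 63% of Solent directly, and Pablo's stake falls to 31%.
Talus and Noa together hold 6% + 63% = 69% of Solent, so Noa controls Solent.
Marlow and Solent together hold 35% + 25% = 60% of Ironvale, so Noa controls Ironvale.
Noa did not control Ironvale before and does after, so the clause is triggered.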